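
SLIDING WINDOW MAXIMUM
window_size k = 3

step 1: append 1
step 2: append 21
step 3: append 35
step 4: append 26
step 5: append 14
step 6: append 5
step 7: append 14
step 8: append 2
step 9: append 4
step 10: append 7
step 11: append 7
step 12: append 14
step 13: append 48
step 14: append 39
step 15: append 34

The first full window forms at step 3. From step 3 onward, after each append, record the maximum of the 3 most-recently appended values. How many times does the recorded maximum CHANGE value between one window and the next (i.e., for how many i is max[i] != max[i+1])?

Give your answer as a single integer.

step 1: append 1 -> window=[1] (not full yet)
step 2: append 21 -> window=[1, 21] (not full yet)
step 3: append 35 -> window=[1, 21, 35] -> max=35
step 4: append 26 -> window=[21, 35, 26] -> max=35
step 5: append 14 -> window=[35, 26, 14] -> max=35
step 6: append 5 -> window=[26, 14, 5] -> max=26
step 7: append 14 -> window=[14, 5, 14] -> max=14
step 8: append 2 -> window=[5, 14, 2] -> max=14
step 9: append 4 -> window=[14, 2, 4] -> max=14
step 10: append 7 -> window=[2, 4, 7] -> max=7
step 11: append 7 -> window=[4, 7, 7] -> max=7
step 12: append 14 -> window=[7, 7, 14] -> max=14
step 13: append 48 -> window=[7, 14, 48] -> max=48
step 14: append 39 -> window=[14, 48, 39] -> max=48
step 15: append 34 -> window=[48, 39, 34] -> max=48
Recorded maximums: 35 35 35 26 14 14 14 7 7 14 48 48 48
Changes between consecutive maximums: 5

Answer: 5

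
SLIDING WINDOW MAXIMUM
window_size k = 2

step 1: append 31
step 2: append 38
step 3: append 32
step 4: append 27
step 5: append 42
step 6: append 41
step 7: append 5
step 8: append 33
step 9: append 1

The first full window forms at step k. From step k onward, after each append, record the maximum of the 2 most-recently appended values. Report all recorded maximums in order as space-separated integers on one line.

step 1: append 31 -> window=[31] (not full yet)
step 2: append 38 -> window=[31, 38] -> max=38
step 3: append 32 -> window=[38, 32] -> max=38
step 4: append 27 -> window=[32, 27] -> max=32
step 5: append 42 -> window=[27, 42] -> max=42
step 6: append 41 -> window=[42, 41] -> max=42
step 7: append 5 -> window=[41, 5] -> max=41
step 8: append 33 -> window=[5, 33] -> max=33
step 9: append 1 -> window=[33, 1] -> max=33

Answer: 38 38 32 42 42 41 33 33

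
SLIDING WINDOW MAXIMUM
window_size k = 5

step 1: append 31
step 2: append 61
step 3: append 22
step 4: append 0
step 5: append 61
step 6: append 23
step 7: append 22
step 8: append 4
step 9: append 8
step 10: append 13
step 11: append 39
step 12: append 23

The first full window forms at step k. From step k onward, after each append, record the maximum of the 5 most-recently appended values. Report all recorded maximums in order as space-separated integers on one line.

step 1: append 31 -> window=[31] (not full yet)
step 2: append 61 -> window=[31, 61] (not full yet)
step 3: append 22 -> window=[31, 61, 22] (not full yet)
step 4: append 0 -> window=[31, 61, 22, 0] (not full yet)
step 5: append 61 -> window=[31, 61, 22, 0, 61] -> max=61
step 6: append 23 -> window=[61, 22, 0, 61, 23] -> max=61
step 7: append 22 -> window=[22, 0, 61, 23, 22] -> max=61
step 8: append 4 -> window=[0, 61, 23, 22, 4] -> max=61
step 9: append 8 -> window=[61, 23, 22, 4, 8] -> max=61
step 10: append 13 -> window=[23, 22, 4, 8, 13] -> max=23
step 11: append 39 -> window=[22, 4, 8, 13, 39] -> max=39
step 12: append 23 -> window=[4, 8, 13, 39, 23] -> max=39

Answer: 61 61 61 61 61 23 39 39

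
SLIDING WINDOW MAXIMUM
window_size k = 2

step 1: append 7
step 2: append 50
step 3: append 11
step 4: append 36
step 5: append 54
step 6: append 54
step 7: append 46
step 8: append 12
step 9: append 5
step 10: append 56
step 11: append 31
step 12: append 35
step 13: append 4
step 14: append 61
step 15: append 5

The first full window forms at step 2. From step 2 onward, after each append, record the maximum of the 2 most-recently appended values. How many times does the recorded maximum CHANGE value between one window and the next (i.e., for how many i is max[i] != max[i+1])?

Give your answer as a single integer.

step 1: append 7 -> window=[7] (not full yet)
step 2: append 50 -> window=[7, 50] -> max=50
step 3: append 11 -> window=[50, 11] -> max=50
step 4: append 36 -> window=[11, 36] -> max=36
step 5: append 54 -> window=[36, 54] -> max=54
step 6: append 54 -> window=[54, 54] -> max=54
step 7: append 46 -> window=[54, 46] -> max=54
step 8: append 12 -> window=[46, 12] -> max=46
step 9: append 5 -> window=[12, 5] -> max=12
step 10: append 56 -> window=[5, 56] -> max=56
step 11: append 31 -> window=[56, 31] -> max=56
step 12: append 35 -> window=[31, 35] -> max=35
step 13: append 4 -> window=[35, 4] -> max=35
step 14: append 61 -> window=[4, 61] -> max=61
step 15: append 5 -> window=[61, 5] -> max=61
Recorded maximums: 50 50 36 54 54 54 46 12 56 56 35 35 61 61
Changes between consecutive maximums: 7

Answer: 7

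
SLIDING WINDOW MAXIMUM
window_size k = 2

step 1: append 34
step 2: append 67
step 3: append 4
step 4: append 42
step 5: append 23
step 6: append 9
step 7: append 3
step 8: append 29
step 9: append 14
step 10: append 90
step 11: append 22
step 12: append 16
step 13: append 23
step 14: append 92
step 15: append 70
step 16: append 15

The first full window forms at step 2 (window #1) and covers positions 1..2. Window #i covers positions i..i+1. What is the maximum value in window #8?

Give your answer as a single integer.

Answer: 29

Derivation:
step 1: append 34 -> window=[34] (not full yet)
step 2: append 67 -> window=[34, 67] -> max=67
step 3: append 4 -> window=[67, 4] -> max=67
step 4: append 42 -> window=[4, 42] -> max=42
step 5: append 23 -> window=[42, 23] -> max=42
step 6: append 9 -> window=[23, 9] -> max=23
step 7: append 3 -> window=[9, 3] -> max=9
step 8: append 29 -> window=[3, 29] -> max=29
step 9: append 14 -> window=[29, 14] -> max=29
Window #8 max = 29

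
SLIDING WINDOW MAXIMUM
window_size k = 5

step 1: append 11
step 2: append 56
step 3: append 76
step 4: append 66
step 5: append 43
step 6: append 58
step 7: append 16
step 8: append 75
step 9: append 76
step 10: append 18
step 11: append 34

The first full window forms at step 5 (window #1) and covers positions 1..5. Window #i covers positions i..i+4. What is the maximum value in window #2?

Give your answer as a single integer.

Answer: 76

Derivation:
step 1: append 11 -> window=[11] (not full yet)
step 2: append 56 -> window=[11, 56] (not full yet)
step 3: append 76 -> window=[11, 56, 76] (not full yet)
step 4: append 66 -> window=[11, 56, 76, 66] (not full yet)
step 5: append 43 -> window=[11, 56, 76, 66, 43] -> max=76
step 6: append 58 -> window=[56, 76, 66, 43, 58] -> max=76
Window #2 max = 76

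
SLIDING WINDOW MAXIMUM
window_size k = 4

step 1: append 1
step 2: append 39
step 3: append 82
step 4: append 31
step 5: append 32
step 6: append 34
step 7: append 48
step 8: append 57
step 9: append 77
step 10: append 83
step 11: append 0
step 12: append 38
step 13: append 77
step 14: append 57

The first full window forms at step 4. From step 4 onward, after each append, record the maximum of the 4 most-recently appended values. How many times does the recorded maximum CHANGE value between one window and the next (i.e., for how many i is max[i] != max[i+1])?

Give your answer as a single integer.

step 1: append 1 -> window=[1] (not full yet)
step 2: append 39 -> window=[1, 39] (not full yet)
step 3: append 82 -> window=[1, 39, 82] (not full yet)
step 4: append 31 -> window=[1, 39, 82, 31] -> max=82
step 5: append 32 -> window=[39, 82, 31, 32] -> max=82
step 6: append 34 -> window=[82, 31, 32, 34] -> max=82
step 7: append 48 -> window=[31, 32, 34, 48] -> max=48
step 8: append 57 -> window=[32, 34, 48, 57] -> max=57
step 9: append 77 -> window=[34, 48, 57, 77] -> max=77
step 10: append 83 -> window=[48, 57, 77, 83] -> max=83
step 11: append 0 -> window=[57, 77, 83, 0] -> max=83
step 12: append 38 -> window=[77, 83, 0, 38] -> max=83
step 13: append 77 -> window=[83, 0, 38, 77] -> max=83
step 14: append 57 -> window=[0, 38, 77, 57] -> max=77
Recorded maximums: 82 82 82 48 57 77 83 83 83 83 77
Changes between consecutive maximums: 5

Answer: 5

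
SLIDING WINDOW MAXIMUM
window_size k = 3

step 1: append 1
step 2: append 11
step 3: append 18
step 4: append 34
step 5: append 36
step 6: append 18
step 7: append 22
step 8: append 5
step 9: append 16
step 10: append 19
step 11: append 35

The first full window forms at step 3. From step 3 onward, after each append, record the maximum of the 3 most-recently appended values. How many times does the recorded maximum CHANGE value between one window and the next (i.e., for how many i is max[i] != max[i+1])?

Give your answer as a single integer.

Answer: 5

Derivation:
step 1: append 1 -> window=[1] (not full yet)
step 2: append 11 -> window=[1, 11] (not full yet)
step 3: append 18 -> window=[1, 11, 18] -> max=18
step 4: append 34 -> window=[11, 18, 34] -> max=34
step 5: append 36 -> window=[18, 34, 36] -> max=36
step 6: append 18 -> window=[34, 36, 18] -> max=36
step 7: append 22 -> window=[36, 18, 22] -> max=36
step 8: append 5 -> window=[18, 22, 5] -> max=22
step 9: append 16 -> window=[22, 5, 16] -> max=22
step 10: append 19 -> window=[5, 16, 19] -> max=19
step 11: append 35 -> window=[16, 19, 35] -> max=35
Recorded maximums: 18 34 36 36 36 22 22 19 35
Changes between consecutive maximums: 5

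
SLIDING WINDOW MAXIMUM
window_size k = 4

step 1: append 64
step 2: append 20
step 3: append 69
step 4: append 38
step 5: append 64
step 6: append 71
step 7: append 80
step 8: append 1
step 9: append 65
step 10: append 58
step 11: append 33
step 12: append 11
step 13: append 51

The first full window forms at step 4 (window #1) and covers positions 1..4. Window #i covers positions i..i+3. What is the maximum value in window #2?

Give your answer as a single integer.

Answer: 69

Derivation:
step 1: append 64 -> window=[64] (not full yet)
step 2: append 20 -> window=[64, 20] (not full yet)
step 3: append 69 -> window=[64, 20, 69] (not full yet)
step 4: append 38 -> window=[64, 20, 69, 38] -> max=69
step 5: append 64 -> window=[20, 69, 38, 64] -> max=69
Window #2 max = 69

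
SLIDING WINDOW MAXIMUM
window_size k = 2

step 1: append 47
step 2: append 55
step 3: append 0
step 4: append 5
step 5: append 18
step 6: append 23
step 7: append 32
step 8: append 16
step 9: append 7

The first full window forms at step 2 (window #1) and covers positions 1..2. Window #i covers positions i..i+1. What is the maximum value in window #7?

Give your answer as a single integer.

step 1: append 47 -> window=[47] (not full yet)
step 2: append 55 -> window=[47, 55] -> max=55
step 3: append 0 -> window=[55, 0] -> max=55
step 4: append 5 -> window=[0, 5] -> max=5
step 5: append 18 -> window=[5, 18] -> max=18
step 6: append 23 -> window=[18, 23] -> max=23
step 7: append 32 -> window=[23, 32] -> max=32
step 8: append 16 -> window=[32, 16] -> max=32
Window #7 max = 32

Answer: 32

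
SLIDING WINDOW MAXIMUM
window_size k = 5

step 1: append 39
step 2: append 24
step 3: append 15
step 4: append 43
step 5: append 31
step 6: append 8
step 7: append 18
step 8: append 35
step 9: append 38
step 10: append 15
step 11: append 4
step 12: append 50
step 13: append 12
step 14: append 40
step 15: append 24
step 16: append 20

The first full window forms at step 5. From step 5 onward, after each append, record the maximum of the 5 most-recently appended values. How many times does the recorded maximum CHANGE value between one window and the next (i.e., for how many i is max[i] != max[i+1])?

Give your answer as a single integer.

Answer: 2

Derivation:
step 1: append 39 -> window=[39] (not full yet)
step 2: append 24 -> window=[39, 24] (not full yet)
step 3: append 15 -> window=[39, 24, 15] (not full yet)
step 4: append 43 -> window=[39, 24, 15, 43] (not full yet)
step 5: append 31 -> window=[39, 24, 15, 43, 31] -> max=43
step 6: append 8 -> window=[24, 15, 43, 31, 8] -> max=43
step 7: append 18 -> window=[15, 43, 31, 8, 18] -> max=43
step 8: append 35 -> window=[43, 31, 8, 18, 35] -> max=43
step 9: append 38 -> window=[31, 8, 18, 35, 38] -> max=38
step 10: append 15 -> window=[8, 18, 35, 38, 15] -> max=38
step 11: append 4 -> window=[18, 35, 38, 15, 4] -> max=38
step 12: append 50 -> window=[35, 38, 15, 4, 50] -> max=50
step 13: append 12 -> window=[38, 15, 4, 50, 12] -> max=50
step 14: append 40 -> window=[15, 4, 50, 12, 40] -> max=50
step 15: append 24 -> window=[4, 50, 12, 40, 24] -> max=50
step 16: append 20 -> window=[50, 12, 40, 24, 20] -> max=50
Recorded maximums: 43 43 43 43 38 38 38 50 50 50 50 50
Changes between consecutive maximums: 2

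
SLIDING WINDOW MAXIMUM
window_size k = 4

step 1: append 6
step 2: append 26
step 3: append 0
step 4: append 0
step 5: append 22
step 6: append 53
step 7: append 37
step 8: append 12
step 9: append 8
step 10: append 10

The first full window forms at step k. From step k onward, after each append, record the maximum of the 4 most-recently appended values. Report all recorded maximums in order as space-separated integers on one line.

step 1: append 6 -> window=[6] (not full yet)
step 2: append 26 -> window=[6, 26] (not full yet)
step 3: append 0 -> window=[6, 26, 0] (not full yet)
step 4: append 0 -> window=[6, 26, 0, 0] -> max=26
step 5: append 22 -> window=[26, 0, 0, 22] -> max=26
step 6: append 53 -> window=[0, 0, 22, 53] -> max=53
step 7: append 37 -> window=[0, 22, 53, 37] -> max=53
step 8: append 12 -> window=[22, 53, 37, 12] -> max=53
step 9: append 8 -> window=[53, 37, 12, 8] -> max=53
step 10: append 10 -> window=[37, 12, 8, 10] -> max=37

Answer: 26 26 53 53 53 53 37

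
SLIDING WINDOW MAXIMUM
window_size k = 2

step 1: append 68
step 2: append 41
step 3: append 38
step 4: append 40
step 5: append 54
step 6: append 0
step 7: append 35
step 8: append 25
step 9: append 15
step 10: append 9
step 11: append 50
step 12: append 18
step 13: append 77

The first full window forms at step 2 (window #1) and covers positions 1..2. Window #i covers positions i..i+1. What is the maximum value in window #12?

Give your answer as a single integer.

Answer: 77

Derivation:
step 1: append 68 -> window=[68] (not full yet)
step 2: append 41 -> window=[68, 41] -> max=68
step 3: append 38 -> window=[41, 38] -> max=41
step 4: append 40 -> window=[38, 40] -> max=40
step 5: append 54 -> window=[40, 54] -> max=54
step 6: append 0 -> window=[54, 0] -> max=54
step 7: append 35 -> window=[0, 35] -> max=35
step 8: append 25 -> window=[35, 25] -> max=35
step 9: append 15 -> window=[25, 15] -> max=25
step 10: append 9 -> window=[15, 9] -> max=15
step 11: append 50 -> window=[9, 50] -> max=50
step 12: append 18 -> window=[50, 18] -> max=50
step 13: append 77 -> window=[18, 77] -> max=77
Window #12 max = 77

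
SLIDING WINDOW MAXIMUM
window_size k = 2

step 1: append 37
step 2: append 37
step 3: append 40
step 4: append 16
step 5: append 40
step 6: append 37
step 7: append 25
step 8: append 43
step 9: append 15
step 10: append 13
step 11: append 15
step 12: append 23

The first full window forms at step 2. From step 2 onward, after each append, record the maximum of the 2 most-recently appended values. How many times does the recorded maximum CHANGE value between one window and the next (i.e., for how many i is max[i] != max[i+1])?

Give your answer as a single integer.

step 1: append 37 -> window=[37] (not full yet)
step 2: append 37 -> window=[37, 37] -> max=37
step 3: append 40 -> window=[37, 40] -> max=40
step 4: append 16 -> window=[40, 16] -> max=40
step 5: append 40 -> window=[16, 40] -> max=40
step 6: append 37 -> window=[40, 37] -> max=40
step 7: append 25 -> window=[37, 25] -> max=37
step 8: append 43 -> window=[25, 43] -> max=43
step 9: append 15 -> window=[43, 15] -> max=43
step 10: append 13 -> window=[15, 13] -> max=15
step 11: append 15 -> window=[13, 15] -> max=15
step 12: append 23 -> window=[15, 23] -> max=23
Recorded maximums: 37 40 40 40 40 37 43 43 15 15 23
Changes between consecutive maximums: 5

Answer: 5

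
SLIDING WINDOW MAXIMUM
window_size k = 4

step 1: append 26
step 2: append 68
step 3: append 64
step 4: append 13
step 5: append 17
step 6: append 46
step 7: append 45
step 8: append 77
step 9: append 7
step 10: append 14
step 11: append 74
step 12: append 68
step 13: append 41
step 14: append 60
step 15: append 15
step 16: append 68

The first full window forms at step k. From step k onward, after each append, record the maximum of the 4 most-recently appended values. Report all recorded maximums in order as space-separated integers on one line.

Answer: 68 68 64 46 77 77 77 77 74 74 74 68 68

Derivation:
step 1: append 26 -> window=[26] (not full yet)
step 2: append 68 -> window=[26, 68] (not full yet)
step 3: append 64 -> window=[26, 68, 64] (not full yet)
step 4: append 13 -> window=[26, 68, 64, 13] -> max=68
step 5: append 17 -> window=[68, 64, 13, 17] -> max=68
step 6: append 46 -> window=[64, 13, 17, 46] -> max=64
step 7: append 45 -> window=[13, 17, 46, 45] -> max=46
step 8: append 77 -> window=[17, 46, 45, 77] -> max=77
step 9: append 7 -> window=[46, 45, 77, 7] -> max=77
step 10: append 14 -> window=[45, 77, 7, 14] -> max=77
step 11: append 74 -> window=[77, 7, 14, 74] -> max=77
step 12: append 68 -> window=[7, 14, 74, 68] -> max=74
step 13: append 41 -> window=[14, 74, 68, 41] -> max=74
step 14: append 60 -> window=[74, 68, 41, 60] -> max=74
step 15: append 15 -> window=[68, 41, 60, 15] -> max=68
step 16: append 68 -> window=[41, 60, 15, 68] -> max=68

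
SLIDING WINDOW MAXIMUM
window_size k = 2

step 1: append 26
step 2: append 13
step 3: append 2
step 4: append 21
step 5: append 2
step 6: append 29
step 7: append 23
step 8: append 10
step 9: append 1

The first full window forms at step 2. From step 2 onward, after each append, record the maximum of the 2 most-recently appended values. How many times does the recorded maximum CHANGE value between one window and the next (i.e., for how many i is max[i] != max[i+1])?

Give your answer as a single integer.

step 1: append 26 -> window=[26] (not full yet)
step 2: append 13 -> window=[26, 13] -> max=26
step 3: append 2 -> window=[13, 2] -> max=13
step 4: append 21 -> window=[2, 21] -> max=21
step 5: append 2 -> window=[21, 2] -> max=21
step 6: append 29 -> window=[2, 29] -> max=29
step 7: append 23 -> window=[29, 23] -> max=29
step 8: append 10 -> window=[23, 10] -> max=23
step 9: append 1 -> window=[10, 1] -> max=10
Recorded maximums: 26 13 21 21 29 29 23 10
Changes between consecutive maximums: 5

Answer: 5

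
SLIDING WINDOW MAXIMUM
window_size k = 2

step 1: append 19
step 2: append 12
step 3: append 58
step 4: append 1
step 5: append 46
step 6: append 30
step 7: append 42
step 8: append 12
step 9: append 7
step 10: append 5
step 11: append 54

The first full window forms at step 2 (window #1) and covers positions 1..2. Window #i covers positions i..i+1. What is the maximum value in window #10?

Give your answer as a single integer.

Answer: 54

Derivation:
step 1: append 19 -> window=[19] (not full yet)
step 2: append 12 -> window=[19, 12] -> max=19
step 3: append 58 -> window=[12, 58] -> max=58
step 4: append 1 -> window=[58, 1] -> max=58
step 5: append 46 -> window=[1, 46] -> max=46
step 6: append 30 -> window=[46, 30] -> max=46
step 7: append 42 -> window=[30, 42] -> max=42
step 8: append 12 -> window=[42, 12] -> max=42
step 9: append 7 -> window=[12, 7] -> max=12
step 10: append 5 -> window=[7, 5] -> max=7
step 11: append 54 -> window=[5, 54] -> max=54
Window #10 max = 54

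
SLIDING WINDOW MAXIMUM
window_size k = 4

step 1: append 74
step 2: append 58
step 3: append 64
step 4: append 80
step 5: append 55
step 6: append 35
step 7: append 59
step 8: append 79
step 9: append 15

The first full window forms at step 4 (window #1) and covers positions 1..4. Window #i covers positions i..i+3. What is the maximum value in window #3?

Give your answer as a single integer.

step 1: append 74 -> window=[74] (not full yet)
step 2: append 58 -> window=[74, 58] (not full yet)
step 3: append 64 -> window=[74, 58, 64] (not full yet)
step 4: append 80 -> window=[74, 58, 64, 80] -> max=80
step 5: append 55 -> window=[58, 64, 80, 55] -> max=80
step 6: append 35 -> window=[64, 80, 55, 35] -> max=80
Window #3 max = 80

Answer: 80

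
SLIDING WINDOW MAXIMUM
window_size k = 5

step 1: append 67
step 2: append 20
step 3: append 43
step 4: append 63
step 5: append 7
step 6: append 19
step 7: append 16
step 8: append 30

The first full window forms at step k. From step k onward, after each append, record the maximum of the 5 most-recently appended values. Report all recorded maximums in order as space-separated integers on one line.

Answer: 67 63 63 63

Derivation:
step 1: append 67 -> window=[67] (not full yet)
step 2: append 20 -> window=[67, 20] (not full yet)
step 3: append 43 -> window=[67, 20, 43] (not full yet)
step 4: append 63 -> window=[67, 20, 43, 63] (not full yet)
step 5: append 7 -> window=[67, 20, 43, 63, 7] -> max=67
step 6: append 19 -> window=[20, 43, 63, 7, 19] -> max=63
step 7: append 16 -> window=[43, 63, 7, 19, 16] -> max=63
step 8: append 30 -> window=[63, 7, 19, 16, 30] -> max=63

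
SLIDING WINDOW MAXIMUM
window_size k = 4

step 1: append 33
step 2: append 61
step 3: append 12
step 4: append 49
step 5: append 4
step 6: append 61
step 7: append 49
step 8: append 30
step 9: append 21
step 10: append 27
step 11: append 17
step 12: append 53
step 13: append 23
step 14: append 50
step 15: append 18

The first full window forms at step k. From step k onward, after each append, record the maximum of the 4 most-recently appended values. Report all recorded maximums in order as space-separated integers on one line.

step 1: append 33 -> window=[33] (not full yet)
step 2: append 61 -> window=[33, 61] (not full yet)
step 3: append 12 -> window=[33, 61, 12] (not full yet)
step 4: append 49 -> window=[33, 61, 12, 49] -> max=61
step 5: append 4 -> window=[61, 12, 49, 4] -> max=61
step 6: append 61 -> window=[12, 49, 4, 61] -> max=61
step 7: append 49 -> window=[49, 4, 61, 49] -> max=61
step 8: append 30 -> window=[4, 61, 49, 30] -> max=61
step 9: append 21 -> window=[61, 49, 30, 21] -> max=61
step 10: append 27 -> window=[49, 30, 21, 27] -> max=49
step 11: append 17 -> window=[30, 21, 27, 17] -> max=30
step 12: append 53 -> window=[21, 27, 17, 53] -> max=53
step 13: append 23 -> window=[27, 17, 53, 23] -> max=53
step 14: append 50 -> window=[17, 53, 23, 50] -> max=53
step 15: append 18 -> window=[53, 23, 50, 18] -> max=53

Answer: 61 61 61 61 61 61 49 30 53 53 53 53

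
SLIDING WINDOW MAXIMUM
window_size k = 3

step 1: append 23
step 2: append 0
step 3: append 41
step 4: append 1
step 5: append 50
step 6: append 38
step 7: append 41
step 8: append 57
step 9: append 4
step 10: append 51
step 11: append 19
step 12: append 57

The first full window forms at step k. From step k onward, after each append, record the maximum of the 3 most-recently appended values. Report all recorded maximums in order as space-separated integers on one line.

step 1: append 23 -> window=[23] (not full yet)
step 2: append 0 -> window=[23, 0] (not full yet)
step 3: append 41 -> window=[23, 0, 41] -> max=41
step 4: append 1 -> window=[0, 41, 1] -> max=41
step 5: append 50 -> window=[41, 1, 50] -> max=50
step 6: append 38 -> window=[1, 50, 38] -> max=50
step 7: append 41 -> window=[50, 38, 41] -> max=50
step 8: append 57 -> window=[38, 41, 57] -> max=57
step 9: append 4 -> window=[41, 57, 4] -> max=57
step 10: append 51 -> window=[57, 4, 51] -> max=57
step 11: append 19 -> window=[4, 51, 19] -> max=51
step 12: append 57 -> window=[51, 19, 57] -> max=57

Answer: 41 41 50 50 50 57 57 57 51 57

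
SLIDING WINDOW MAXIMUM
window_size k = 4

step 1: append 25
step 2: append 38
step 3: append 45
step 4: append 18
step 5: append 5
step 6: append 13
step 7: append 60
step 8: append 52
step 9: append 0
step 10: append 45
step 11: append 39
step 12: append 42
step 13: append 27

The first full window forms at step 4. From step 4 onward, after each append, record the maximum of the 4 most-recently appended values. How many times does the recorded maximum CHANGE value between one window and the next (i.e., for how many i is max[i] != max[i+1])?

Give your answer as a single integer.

Answer: 3

Derivation:
step 1: append 25 -> window=[25] (not full yet)
step 2: append 38 -> window=[25, 38] (not full yet)
step 3: append 45 -> window=[25, 38, 45] (not full yet)
step 4: append 18 -> window=[25, 38, 45, 18] -> max=45
step 5: append 5 -> window=[38, 45, 18, 5] -> max=45
step 6: append 13 -> window=[45, 18, 5, 13] -> max=45
step 7: append 60 -> window=[18, 5, 13, 60] -> max=60
step 8: append 52 -> window=[5, 13, 60, 52] -> max=60
step 9: append 0 -> window=[13, 60, 52, 0] -> max=60
step 10: append 45 -> window=[60, 52, 0, 45] -> max=60
step 11: append 39 -> window=[52, 0, 45, 39] -> max=52
step 12: append 42 -> window=[0, 45, 39, 42] -> max=45
step 13: append 27 -> window=[45, 39, 42, 27] -> max=45
Recorded maximums: 45 45 45 60 60 60 60 52 45 45
Changes between consecutive maximums: 3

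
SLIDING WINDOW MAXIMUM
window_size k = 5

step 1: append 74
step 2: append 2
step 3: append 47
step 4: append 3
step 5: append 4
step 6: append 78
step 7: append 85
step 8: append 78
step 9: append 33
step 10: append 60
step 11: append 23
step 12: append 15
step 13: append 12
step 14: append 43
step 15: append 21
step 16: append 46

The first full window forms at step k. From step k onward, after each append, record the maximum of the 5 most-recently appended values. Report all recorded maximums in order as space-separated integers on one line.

Answer: 74 78 85 85 85 85 85 78 60 60 43 46

Derivation:
step 1: append 74 -> window=[74] (not full yet)
step 2: append 2 -> window=[74, 2] (not full yet)
step 3: append 47 -> window=[74, 2, 47] (not full yet)
step 4: append 3 -> window=[74, 2, 47, 3] (not full yet)
step 5: append 4 -> window=[74, 2, 47, 3, 4] -> max=74
step 6: append 78 -> window=[2, 47, 3, 4, 78] -> max=78
step 7: append 85 -> window=[47, 3, 4, 78, 85] -> max=85
step 8: append 78 -> window=[3, 4, 78, 85, 78] -> max=85
step 9: append 33 -> window=[4, 78, 85, 78, 33] -> max=85
step 10: append 60 -> window=[78, 85, 78, 33, 60] -> max=85
step 11: append 23 -> window=[85, 78, 33, 60, 23] -> max=85
step 12: append 15 -> window=[78, 33, 60, 23, 15] -> max=78
step 13: append 12 -> window=[33, 60, 23, 15, 12] -> max=60
step 14: append 43 -> window=[60, 23, 15, 12, 43] -> max=60
step 15: append 21 -> window=[23, 15, 12, 43, 21] -> max=43
step 16: append 46 -> window=[15, 12, 43, 21, 46] -> max=46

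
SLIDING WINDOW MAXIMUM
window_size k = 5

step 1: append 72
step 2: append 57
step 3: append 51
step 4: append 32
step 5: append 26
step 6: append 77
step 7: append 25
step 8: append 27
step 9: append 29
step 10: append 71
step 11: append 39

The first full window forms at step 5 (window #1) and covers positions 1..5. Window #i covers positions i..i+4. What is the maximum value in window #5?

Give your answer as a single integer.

Answer: 77

Derivation:
step 1: append 72 -> window=[72] (not full yet)
step 2: append 57 -> window=[72, 57] (not full yet)
step 3: append 51 -> window=[72, 57, 51] (not full yet)
step 4: append 32 -> window=[72, 57, 51, 32] (not full yet)
step 5: append 26 -> window=[72, 57, 51, 32, 26] -> max=72
step 6: append 77 -> window=[57, 51, 32, 26, 77] -> max=77
step 7: append 25 -> window=[51, 32, 26, 77, 25] -> max=77
step 8: append 27 -> window=[32, 26, 77, 25, 27] -> max=77
step 9: append 29 -> window=[26, 77, 25, 27, 29] -> max=77
Window #5 max = 77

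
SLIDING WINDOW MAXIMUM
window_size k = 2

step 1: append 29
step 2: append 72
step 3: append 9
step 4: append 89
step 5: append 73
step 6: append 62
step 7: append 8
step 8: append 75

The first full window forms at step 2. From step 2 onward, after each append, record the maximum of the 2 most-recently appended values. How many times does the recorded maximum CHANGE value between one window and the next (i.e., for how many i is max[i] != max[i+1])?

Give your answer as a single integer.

Answer: 4

Derivation:
step 1: append 29 -> window=[29] (not full yet)
step 2: append 72 -> window=[29, 72] -> max=72
step 3: append 9 -> window=[72, 9] -> max=72
step 4: append 89 -> window=[9, 89] -> max=89
step 5: append 73 -> window=[89, 73] -> max=89
step 6: append 62 -> window=[73, 62] -> max=73
step 7: append 8 -> window=[62, 8] -> max=62
step 8: append 75 -> window=[8, 75] -> max=75
Recorded maximums: 72 72 89 89 73 62 75
Changes between consecutive maximums: 4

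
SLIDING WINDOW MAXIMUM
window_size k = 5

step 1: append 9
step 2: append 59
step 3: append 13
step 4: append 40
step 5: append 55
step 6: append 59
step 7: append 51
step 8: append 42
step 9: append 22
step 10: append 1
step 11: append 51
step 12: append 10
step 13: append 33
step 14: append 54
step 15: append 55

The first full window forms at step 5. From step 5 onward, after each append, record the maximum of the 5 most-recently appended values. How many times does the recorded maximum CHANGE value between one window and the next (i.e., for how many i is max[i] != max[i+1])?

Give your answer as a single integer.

Answer: 3

Derivation:
step 1: append 9 -> window=[9] (not full yet)
step 2: append 59 -> window=[9, 59] (not full yet)
step 3: append 13 -> window=[9, 59, 13] (not full yet)
step 4: append 40 -> window=[9, 59, 13, 40] (not full yet)
step 5: append 55 -> window=[9, 59, 13, 40, 55] -> max=59
step 6: append 59 -> window=[59, 13, 40, 55, 59] -> max=59
step 7: append 51 -> window=[13, 40, 55, 59, 51] -> max=59
step 8: append 42 -> window=[40, 55, 59, 51, 42] -> max=59
step 9: append 22 -> window=[55, 59, 51, 42, 22] -> max=59
step 10: append 1 -> window=[59, 51, 42, 22, 1] -> max=59
step 11: append 51 -> window=[51, 42, 22, 1, 51] -> max=51
step 12: append 10 -> window=[42, 22, 1, 51, 10] -> max=51
step 13: append 33 -> window=[22, 1, 51, 10, 33] -> max=51
step 14: append 54 -> window=[1, 51, 10, 33, 54] -> max=54
step 15: append 55 -> window=[51, 10, 33, 54, 55] -> max=55
Recorded maximums: 59 59 59 59 59 59 51 51 51 54 55
Changes between consecutive maximums: 3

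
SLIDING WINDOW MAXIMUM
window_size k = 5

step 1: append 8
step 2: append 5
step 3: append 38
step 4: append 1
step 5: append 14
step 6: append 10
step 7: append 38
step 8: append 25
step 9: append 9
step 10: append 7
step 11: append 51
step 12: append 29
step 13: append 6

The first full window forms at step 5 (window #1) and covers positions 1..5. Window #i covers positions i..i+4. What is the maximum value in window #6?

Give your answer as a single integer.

step 1: append 8 -> window=[8] (not full yet)
step 2: append 5 -> window=[8, 5] (not full yet)
step 3: append 38 -> window=[8, 5, 38] (not full yet)
step 4: append 1 -> window=[8, 5, 38, 1] (not full yet)
step 5: append 14 -> window=[8, 5, 38, 1, 14] -> max=38
step 6: append 10 -> window=[5, 38, 1, 14, 10] -> max=38
step 7: append 38 -> window=[38, 1, 14, 10, 38] -> max=38
step 8: append 25 -> window=[1, 14, 10, 38, 25] -> max=38
step 9: append 9 -> window=[14, 10, 38, 25, 9] -> max=38
step 10: append 7 -> window=[10, 38, 25, 9, 7] -> max=38
Window #6 max = 38

Answer: 38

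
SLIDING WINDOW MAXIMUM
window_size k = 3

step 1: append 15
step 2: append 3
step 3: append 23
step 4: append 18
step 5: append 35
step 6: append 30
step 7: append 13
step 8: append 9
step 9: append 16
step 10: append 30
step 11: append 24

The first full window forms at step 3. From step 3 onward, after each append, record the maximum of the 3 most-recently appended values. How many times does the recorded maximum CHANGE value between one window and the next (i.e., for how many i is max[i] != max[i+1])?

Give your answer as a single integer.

step 1: append 15 -> window=[15] (not full yet)
step 2: append 3 -> window=[15, 3] (not full yet)
step 3: append 23 -> window=[15, 3, 23] -> max=23
step 4: append 18 -> window=[3, 23, 18] -> max=23
step 5: append 35 -> window=[23, 18, 35] -> max=35
step 6: append 30 -> window=[18, 35, 30] -> max=35
step 7: append 13 -> window=[35, 30, 13] -> max=35
step 8: append 9 -> window=[30, 13, 9] -> max=30
step 9: append 16 -> window=[13, 9, 16] -> max=16
step 10: append 30 -> window=[9, 16, 30] -> max=30
step 11: append 24 -> window=[16, 30, 24] -> max=30
Recorded maximums: 23 23 35 35 35 30 16 30 30
Changes between consecutive maximums: 4

Answer: 4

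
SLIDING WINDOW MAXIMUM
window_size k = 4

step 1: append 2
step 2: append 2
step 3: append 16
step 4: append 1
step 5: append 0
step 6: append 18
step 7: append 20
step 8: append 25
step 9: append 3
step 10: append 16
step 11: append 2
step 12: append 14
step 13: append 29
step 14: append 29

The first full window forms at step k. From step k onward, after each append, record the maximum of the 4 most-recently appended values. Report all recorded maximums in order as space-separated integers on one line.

step 1: append 2 -> window=[2] (not full yet)
step 2: append 2 -> window=[2, 2] (not full yet)
step 3: append 16 -> window=[2, 2, 16] (not full yet)
step 4: append 1 -> window=[2, 2, 16, 1] -> max=16
step 5: append 0 -> window=[2, 16, 1, 0] -> max=16
step 6: append 18 -> window=[16, 1, 0, 18] -> max=18
step 7: append 20 -> window=[1, 0, 18, 20] -> max=20
step 8: append 25 -> window=[0, 18, 20, 25] -> max=25
step 9: append 3 -> window=[18, 20, 25, 3] -> max=25
step 10: append 16 -> window=[20, 25, 3, 16] -> max=25
step 11: append 2 -> window=[25, 3, 16, 2] -> max=25
step 12: append 14 -> window=[3, 16, 2, 14] -> max=16
step 13: append 29 -> window=[16, 2, 14, 29] -> max=29
step 14: append 29 -> window=[2, 14, 29, 29] -> max=29

Answer: 16 16 18 20 25 25 25 25 16 29 29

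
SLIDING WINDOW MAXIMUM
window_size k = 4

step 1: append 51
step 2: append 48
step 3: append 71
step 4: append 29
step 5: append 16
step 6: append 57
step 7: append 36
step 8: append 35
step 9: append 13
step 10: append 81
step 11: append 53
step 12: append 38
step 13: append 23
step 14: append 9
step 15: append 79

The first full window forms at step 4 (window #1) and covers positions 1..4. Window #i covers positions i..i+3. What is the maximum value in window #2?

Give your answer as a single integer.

step 1: append 51 -> window=[51] (not full yet)
step 2: append 48 -> window=[51, 48] (not full yet)
step 3: append 71 -> window=[51, 48, 71] (not full yet)
step 4: append 29 -> window=[51, 48, 71, 29] -> max=71
step 5: append 16 -> window=[48, 71, 29, 16] -> max=71
Window #2 max = 71

Answer: 71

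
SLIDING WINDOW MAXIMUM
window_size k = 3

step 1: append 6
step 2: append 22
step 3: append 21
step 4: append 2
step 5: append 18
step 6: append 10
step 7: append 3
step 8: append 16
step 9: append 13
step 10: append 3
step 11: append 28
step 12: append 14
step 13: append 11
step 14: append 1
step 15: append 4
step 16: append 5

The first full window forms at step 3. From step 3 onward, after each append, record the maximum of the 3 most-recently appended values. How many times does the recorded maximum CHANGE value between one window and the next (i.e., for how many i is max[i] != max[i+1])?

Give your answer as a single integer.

Answer: 7

Derivation:
step 1: append 6 -> window=[6] (not full yet)
step 2: append 22 -> window=[6, 22] (not full yet)
step 3: append 21 -> window=[6, 22, 21] -> max=22
step 4: append 2 -> window=[22, 21, 2] -> max=22
step 5: append 18 -> window=[21, 2, 18] -> max=21
step 6: append 10 -> window=[2, 18, 10] -> max=18
step 7: append 3 -> window=[18, 10, 3] -> max=18
step 8: append 16 -> window=[10, 3, 16] -> max=16
step 9: append 13 -> window=[3, 16, 13] -> max=16
step 10: append 3 -> window=[16, 13, 3] -> max=16
step 11: append 28 -> window=[13, 3, 28] -> max=28
step 12: append 14 -> window=[3, 28, 14] -> max=28
step 13: append 11 -> window=[28, 14, 11] -> max=28
step 14: append 1 -> window=[14, 11, 1] -> max=14
step 15: append 4 -> window=[11, 1, 4] -> max=11
step 16: append 5 -> window=[1, 4, 5] -> max=5
Recorded maximums: 22 22 21 18 18 16 16 16 28 28 28 14 11 5
Changes between consecutive maximums: 7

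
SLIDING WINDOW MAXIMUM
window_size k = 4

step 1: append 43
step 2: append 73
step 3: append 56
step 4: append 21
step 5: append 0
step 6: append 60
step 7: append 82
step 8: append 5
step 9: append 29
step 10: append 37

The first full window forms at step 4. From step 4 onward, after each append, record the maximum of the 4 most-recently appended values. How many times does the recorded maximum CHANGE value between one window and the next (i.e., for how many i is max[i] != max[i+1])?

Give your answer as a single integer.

step 1: append 43 -> window=[43] (not full yet)
step 2: append 73 -> window=[43, 73] (not full yet)
step 3: append 56 -> window=[43, 73, 56] (not full yet)
step 4: append 21 -> window=[43, 73, 56, 21] -> max=73
step 5: append 0 -> window=[73, 56, 21, 0] -> max=73
step 6: append 60 -> window=[56, 21, 0, 60] -> max=60
step 7: append 82 -> window=[21, 0, 60, 82] -> max=82
step 8: append 5 -> window=[0, 60, 82, 5] -> max=82
step 9: append 29 -> window=[60, 82, 5, 29] -> max=82
step 10: append 37 -> window=[82, 5, 29, 37] -> max=82
Recorded maximums: 73 73 60 82 82 82 82
Changes between consecutive maximums: 2

Answer: 2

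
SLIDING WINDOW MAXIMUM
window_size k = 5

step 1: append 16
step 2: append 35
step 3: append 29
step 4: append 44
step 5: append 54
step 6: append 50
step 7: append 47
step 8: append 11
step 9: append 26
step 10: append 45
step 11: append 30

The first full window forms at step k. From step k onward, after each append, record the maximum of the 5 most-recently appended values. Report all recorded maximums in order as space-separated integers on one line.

step 1: append 16 -> window=[16] (not full yet)
step 2: append 35 -> window=[16, 35] (not full yet)
step 3: append 29 -> window=[16, 35, 29] (not full yet)
step 4: append 44 -> window=[16, 35, 29, 44] (not full yet)
step 5: append 54 -> window=[16, 35, 29, 44, 54] -> max=54
step 6: append 50 -> window=[35, 29, 44, 54, 50] -> max=54
step 7: append 47 -> window=[29, 44, 54, 50, 47] -> max=54
step 8: append 11 -> window=[44, 54, 50, 47, 11] -> max=54
step 9: append 26 -> window=[54, 50, 47, 11, 26] -> max=54
step 10: append 45 -> window=[50, 47, 11, 26, 45] -> max=50
step 11: append 30 -> window=[47, 11, 26, 45, 30] -> max=47

Answer: 54 54 54 54 54 50 47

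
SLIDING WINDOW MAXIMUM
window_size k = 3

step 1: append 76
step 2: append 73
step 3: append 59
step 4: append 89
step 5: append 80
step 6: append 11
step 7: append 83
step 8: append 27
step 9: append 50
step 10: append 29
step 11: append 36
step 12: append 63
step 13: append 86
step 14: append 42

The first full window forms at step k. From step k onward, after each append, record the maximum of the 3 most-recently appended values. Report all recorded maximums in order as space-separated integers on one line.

Answer: 76 89 89 89 83 83 83 50 50 63 86 86

Derivation:
step 1: append 76 -> window=[76] (not full yet)
step 2: append 73 -> window=[76, 73] (not full yet)
step 3: append 59 -> window=[76, 73, 59] -> max=76
step 4: append 89 -> window=[73, 59, 89] -> max=89
step 5: append 80 -> window=[59, 89, 80] -> max=89
step 6: append 11 -> window=[89, 80, 11] -> max=89
step 7: append 83 -> window=[80, 11, 83] -> max=83
step 8: append 27 -> window=[11, 83, 27] -> max=83
step 9: append 50 -> window=[83, 27, 50] -> max=83
step 10: append 29 -> window=[27, 50, 29] -> max=50
step 11: append 36 -> window=[50, 29, 36] -> max=50
step 12: append 63 -> window=[29, 36, 63] -> max=63
step 13: append 86 -> window=[36, 63, 86] -> max=86
step 14: append 42 -> window=[63, 86, 42] -> max=86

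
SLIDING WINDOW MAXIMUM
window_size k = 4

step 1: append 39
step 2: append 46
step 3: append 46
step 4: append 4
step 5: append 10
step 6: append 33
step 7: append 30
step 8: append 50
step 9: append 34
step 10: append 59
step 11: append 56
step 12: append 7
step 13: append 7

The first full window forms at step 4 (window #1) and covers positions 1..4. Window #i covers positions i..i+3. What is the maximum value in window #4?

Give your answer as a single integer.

Answer: 33

Derivation:
step 1: append 39 -> window=[39] (not full yet)
step 2: append 46 -> window=[39, 46] (not full yet)
step 3: append 46 -> window=[39, 46, 46] (not full yet)
step 4: append 4 -> window=[39, 46, 46, 4] -> max=46
step 5: append 10 -> window=[46, 46, 4, 10] -> max=46
step 6: append 33 -> window=[46, 4, 10, 33] -> max=46
step 7: append 30 -> window=[4, 10, 33, 30] -> max=33
Window #4 max = 33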